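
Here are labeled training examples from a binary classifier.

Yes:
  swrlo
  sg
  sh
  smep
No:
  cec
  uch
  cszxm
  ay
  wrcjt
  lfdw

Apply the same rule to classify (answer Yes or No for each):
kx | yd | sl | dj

No, No, Yes, No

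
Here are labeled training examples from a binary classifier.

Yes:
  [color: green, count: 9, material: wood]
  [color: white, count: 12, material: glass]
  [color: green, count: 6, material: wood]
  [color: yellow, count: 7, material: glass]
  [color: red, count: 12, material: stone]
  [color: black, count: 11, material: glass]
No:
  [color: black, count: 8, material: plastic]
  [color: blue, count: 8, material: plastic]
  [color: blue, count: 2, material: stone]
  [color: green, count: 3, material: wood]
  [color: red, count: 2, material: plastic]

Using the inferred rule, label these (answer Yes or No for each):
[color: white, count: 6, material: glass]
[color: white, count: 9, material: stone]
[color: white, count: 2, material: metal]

Yes, Yes, No

The pattern is that an item is 'Yes' exactly when: count ≥ 6 AND count ≠ 8.
[color: white, count: 6, material: glass] → count = 6 → Yes. [color: white, count: 9, material: stone] → count = 9 → Yes. [color: white, count: 2, material: metal] → count = 2 → No.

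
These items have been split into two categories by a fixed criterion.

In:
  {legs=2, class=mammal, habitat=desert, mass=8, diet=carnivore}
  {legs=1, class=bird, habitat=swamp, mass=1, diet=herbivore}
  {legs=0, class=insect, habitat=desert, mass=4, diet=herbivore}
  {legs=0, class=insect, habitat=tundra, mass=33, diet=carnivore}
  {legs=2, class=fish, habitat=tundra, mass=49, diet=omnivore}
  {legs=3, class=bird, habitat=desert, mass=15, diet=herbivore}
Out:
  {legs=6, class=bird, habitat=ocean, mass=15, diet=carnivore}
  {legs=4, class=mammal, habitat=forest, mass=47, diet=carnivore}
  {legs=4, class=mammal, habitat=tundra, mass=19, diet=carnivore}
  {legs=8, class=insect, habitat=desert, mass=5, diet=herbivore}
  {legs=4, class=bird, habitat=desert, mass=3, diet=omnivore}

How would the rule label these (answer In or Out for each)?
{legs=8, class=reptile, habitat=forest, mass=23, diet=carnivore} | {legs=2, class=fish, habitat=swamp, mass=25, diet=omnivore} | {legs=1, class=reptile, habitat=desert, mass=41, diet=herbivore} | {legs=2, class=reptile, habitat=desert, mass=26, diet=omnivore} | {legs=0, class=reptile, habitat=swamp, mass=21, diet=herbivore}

Out, In, In, In, In

The classifier is using: legs ≤ 3.
{legs=8, class=reptile, habitat=forest, mass=23, diet=carnivore}: legs = 8 — does not fit, so Out.
{legs=2, class=fish, habitat=swamp, mass=25, diet=omnivore}: legs = 2 — meets the rule, so In.
{legs=1, class=reptile, habitat=desert, mass=41, diet=herbivore}: legs = 1 — meets the rule, so In.
{legs=2, class=reptile, habitat=desert, mass=26, diet=omnivore}: legs = 2 — meets the rule, so In.
{legs=0, class=reptile, habitat=swamp, mass=21, diet=herbivore}: legs = 0 — meets the rule, so In.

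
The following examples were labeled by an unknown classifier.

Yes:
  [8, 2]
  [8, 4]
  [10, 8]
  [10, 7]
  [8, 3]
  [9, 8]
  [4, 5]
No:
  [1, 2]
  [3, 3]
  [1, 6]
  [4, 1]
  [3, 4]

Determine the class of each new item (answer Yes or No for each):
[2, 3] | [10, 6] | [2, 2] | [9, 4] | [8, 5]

No, Yes, No, Yes, Yes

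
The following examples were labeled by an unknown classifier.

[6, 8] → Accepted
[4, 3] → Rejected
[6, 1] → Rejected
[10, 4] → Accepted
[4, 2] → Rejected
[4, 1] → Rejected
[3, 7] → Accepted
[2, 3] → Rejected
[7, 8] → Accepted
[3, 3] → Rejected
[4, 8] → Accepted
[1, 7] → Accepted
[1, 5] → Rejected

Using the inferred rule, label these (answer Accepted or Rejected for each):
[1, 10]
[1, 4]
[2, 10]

Accepted, Rejected, Accepted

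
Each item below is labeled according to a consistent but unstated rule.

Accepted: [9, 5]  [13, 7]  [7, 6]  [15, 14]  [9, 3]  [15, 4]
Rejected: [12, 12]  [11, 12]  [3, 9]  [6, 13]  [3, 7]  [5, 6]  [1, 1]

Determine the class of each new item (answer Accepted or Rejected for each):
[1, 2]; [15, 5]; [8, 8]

All 'Accepted' examples share one property — first > second — and every 'Rejected' example lacks it.
[1, 2] — 1 < 2, hence Rejected.
[15, 5] — 15 > 5, hence Accepted.
[8, 8] — 8 = 8, hence Rejected.

Rejected, Accepted, Rejected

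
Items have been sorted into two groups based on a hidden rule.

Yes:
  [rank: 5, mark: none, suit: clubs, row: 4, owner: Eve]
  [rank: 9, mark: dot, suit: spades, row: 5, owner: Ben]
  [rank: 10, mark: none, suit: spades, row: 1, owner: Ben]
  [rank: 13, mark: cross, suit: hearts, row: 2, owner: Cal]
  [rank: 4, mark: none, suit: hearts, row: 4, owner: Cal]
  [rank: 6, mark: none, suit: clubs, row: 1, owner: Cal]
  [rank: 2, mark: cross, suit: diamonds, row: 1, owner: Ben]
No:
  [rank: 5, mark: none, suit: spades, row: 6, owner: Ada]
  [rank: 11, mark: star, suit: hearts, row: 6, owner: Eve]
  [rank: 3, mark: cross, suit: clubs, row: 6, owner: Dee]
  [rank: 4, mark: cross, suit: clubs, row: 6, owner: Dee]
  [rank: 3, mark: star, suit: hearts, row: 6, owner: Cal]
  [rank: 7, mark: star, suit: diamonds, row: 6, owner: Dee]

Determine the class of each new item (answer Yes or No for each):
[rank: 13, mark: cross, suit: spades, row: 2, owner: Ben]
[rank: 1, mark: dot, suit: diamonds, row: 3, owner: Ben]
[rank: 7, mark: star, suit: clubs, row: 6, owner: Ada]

The common property of the 'Yes' items is: row ≤ 5. No 'No' item has it.
[rank: 13, mark: cross, suit: spades, row: 2, owner: Ben] → row = 2 → Yes.
[rank: 1, mark: dot, suit: diamonds, row: 3, owner: Ben] → row = 3 → Yes.
[rank: 7, mark: star, suit: clubs, row: 6, owner: Ada] → row = 6 → No.

Yes, Yes, No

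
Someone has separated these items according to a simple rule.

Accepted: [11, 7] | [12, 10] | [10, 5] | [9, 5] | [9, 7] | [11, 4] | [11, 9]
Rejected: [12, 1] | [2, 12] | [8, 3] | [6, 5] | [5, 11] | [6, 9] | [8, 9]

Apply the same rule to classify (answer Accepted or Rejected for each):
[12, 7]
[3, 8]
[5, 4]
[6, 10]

Every 'Accepted' example satisfies: first > second AND sum ≥ 14. None of the 'Rejected' examples do.
Accepted: [12, 7], since 12 > 7, 12+7 = 19.
Rejected: [3, 8], since 3 < 8, 3+8 = 11.
Rejected: [5, 4], since 5 > 4, 5+4 = 9.
Rejected: [6, 10], since 6 < 10, 6+10 = 16.

Accepted, Rejected, Rejected, Rejected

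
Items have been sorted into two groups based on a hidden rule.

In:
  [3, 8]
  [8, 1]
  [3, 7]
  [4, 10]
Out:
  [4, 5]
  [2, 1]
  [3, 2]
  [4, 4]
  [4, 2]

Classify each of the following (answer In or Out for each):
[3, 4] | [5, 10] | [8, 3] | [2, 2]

Out, In, In, Out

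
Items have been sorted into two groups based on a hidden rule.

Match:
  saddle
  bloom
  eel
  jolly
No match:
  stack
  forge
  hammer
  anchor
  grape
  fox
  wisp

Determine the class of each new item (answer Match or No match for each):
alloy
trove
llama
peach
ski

All 'Match' examples share one property — contains 'l' — and every 'No match' example lacks it.

Match, No match, Match, No match, No match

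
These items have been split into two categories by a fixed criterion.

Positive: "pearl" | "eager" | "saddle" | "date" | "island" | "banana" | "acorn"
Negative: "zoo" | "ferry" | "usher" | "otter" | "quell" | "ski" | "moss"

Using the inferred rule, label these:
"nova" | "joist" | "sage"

Positive, Negative, Positive

A rule that fits every label: contains 'a' — true of each 'Positive' example, false of each 'Negative' one.
"nova": Positive (has 'a').
"joist": Negative (no 'a').
"sage": Positive (has 'a').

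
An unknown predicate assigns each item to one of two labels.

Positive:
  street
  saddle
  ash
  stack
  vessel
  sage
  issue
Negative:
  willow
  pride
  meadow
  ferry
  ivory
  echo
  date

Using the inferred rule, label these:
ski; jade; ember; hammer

Positive, Negative, Negative, Negative

One predicate separates the groups cleanly: contains 's'.
ski → has 's' → Positive. jade → no 's' → Negative. ember → no 's' → Negative. hammer → no 's' → Negative.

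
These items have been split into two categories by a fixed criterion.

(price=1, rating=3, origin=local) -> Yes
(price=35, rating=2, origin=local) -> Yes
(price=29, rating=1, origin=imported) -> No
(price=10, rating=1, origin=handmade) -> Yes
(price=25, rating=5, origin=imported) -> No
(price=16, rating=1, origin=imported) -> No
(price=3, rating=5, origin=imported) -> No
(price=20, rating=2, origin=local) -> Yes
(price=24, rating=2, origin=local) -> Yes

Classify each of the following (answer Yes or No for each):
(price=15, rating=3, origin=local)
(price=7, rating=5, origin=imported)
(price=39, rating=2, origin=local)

Yes, No, Yes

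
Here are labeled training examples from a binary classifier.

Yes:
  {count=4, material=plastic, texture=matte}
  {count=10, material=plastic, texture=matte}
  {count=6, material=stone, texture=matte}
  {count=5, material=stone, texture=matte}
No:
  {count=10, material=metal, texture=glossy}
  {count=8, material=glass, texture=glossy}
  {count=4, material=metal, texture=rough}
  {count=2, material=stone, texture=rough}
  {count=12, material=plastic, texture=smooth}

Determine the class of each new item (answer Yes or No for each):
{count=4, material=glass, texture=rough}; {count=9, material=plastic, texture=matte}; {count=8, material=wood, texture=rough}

Every 'Yes' example satisfies: texture is matte. None of the 'No' examples do.

No, Yes, No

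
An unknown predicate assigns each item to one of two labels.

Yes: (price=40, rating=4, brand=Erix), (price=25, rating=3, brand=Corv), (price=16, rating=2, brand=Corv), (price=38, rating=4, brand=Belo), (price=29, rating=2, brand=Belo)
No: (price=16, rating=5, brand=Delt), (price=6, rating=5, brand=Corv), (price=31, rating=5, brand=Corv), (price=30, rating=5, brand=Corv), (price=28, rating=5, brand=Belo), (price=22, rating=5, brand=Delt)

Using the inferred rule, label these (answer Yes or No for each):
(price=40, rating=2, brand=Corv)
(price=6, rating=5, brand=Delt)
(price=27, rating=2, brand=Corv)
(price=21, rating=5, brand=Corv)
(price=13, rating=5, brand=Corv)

The simplest hypothesis consistent with all the labels is: rating ≤ 4.

Yes, No, Yes, No, No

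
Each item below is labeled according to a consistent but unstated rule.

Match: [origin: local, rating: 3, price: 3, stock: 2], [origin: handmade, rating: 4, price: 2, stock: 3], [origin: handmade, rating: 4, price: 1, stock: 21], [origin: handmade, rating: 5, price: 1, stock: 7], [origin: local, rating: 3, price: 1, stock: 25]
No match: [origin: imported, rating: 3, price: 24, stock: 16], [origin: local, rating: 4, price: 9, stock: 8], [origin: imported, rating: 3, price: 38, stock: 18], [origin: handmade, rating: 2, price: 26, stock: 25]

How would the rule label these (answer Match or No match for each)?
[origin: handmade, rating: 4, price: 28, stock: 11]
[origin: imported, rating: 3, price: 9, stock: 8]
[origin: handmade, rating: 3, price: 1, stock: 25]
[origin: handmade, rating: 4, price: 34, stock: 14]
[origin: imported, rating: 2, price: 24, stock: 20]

Rule: price ≤ 3. This holds for each 'Match' example and fails for each 'No match' one.

No match, No match, Match, No match, No match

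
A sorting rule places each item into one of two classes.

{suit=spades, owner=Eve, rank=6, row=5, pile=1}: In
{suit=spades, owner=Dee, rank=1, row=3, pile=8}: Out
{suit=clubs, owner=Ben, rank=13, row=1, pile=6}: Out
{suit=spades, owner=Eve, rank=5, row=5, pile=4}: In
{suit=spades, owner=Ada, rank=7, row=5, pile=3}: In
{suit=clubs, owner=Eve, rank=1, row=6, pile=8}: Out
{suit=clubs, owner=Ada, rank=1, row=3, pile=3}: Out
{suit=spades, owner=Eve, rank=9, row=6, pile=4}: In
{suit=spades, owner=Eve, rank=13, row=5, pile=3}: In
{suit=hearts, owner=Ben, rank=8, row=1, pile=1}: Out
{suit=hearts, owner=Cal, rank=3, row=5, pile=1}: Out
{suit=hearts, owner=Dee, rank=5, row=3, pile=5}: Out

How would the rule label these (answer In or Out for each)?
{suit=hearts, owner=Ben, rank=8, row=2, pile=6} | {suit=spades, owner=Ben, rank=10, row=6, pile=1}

Out, In

The distinguishing property — suit is spades AND row ≥ 5 — holds for all the 'In' cases and none of the 'Out' cases.
{suit=hearts, owner=Ben, rank=8, row=2, pile=6}: Out (suit is hearts, row = 2). {suit=spades, owner=Ben, rank=10, row=6, pile=1}: In (suit is spades, row = 6).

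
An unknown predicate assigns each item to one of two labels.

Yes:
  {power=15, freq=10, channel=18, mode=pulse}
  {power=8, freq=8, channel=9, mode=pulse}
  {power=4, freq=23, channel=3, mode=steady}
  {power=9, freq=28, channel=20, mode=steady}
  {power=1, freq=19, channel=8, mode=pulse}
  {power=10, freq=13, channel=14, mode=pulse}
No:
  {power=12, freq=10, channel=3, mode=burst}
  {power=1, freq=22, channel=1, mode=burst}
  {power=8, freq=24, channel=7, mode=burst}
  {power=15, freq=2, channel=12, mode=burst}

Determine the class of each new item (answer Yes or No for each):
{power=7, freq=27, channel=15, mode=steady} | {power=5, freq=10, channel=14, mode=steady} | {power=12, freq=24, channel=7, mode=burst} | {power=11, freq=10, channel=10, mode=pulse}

The distinguishing property — mode is not burst — holds for all the 'Yes' cases and none of the 'No' cases.
{power=7, freq=27, channel=15, mode=steady}: mode is steady — checks out, so Yes.
{power=5, freq=10, channel=14, mode=steady}: mode is steady — checks out, so Yes.
{power=12, freq=24, channel=7, mode=burst}: mode is burst — does not satisfy this, so No.
{power=11, freq=10, channel=10, mode=pulse}: mode is pulse — checks out, so Yes.

Yes, Yes, No, Yes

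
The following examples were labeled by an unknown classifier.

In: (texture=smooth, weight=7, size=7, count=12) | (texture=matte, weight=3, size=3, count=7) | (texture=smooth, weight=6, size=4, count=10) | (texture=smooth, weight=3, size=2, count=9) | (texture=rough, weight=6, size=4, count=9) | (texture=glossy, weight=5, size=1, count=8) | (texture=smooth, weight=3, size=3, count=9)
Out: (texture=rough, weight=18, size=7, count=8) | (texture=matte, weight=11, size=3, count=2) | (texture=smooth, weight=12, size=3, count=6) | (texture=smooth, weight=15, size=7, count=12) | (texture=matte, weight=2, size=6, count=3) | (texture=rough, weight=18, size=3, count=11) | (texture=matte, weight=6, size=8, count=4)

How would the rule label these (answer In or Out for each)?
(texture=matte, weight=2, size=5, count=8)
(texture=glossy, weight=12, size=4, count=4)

In, Out

The common property of the 'In' items is: count ≥ 6 AND weight ≤ 7. No 'Out' item has it.
(texture=matte, weight=2, size=5, count=8): count = 8, weight = 2, passes → In. (texture=glossy, weight=12, size=4, count=4): count = 4, weight = 12, does not pass → Out.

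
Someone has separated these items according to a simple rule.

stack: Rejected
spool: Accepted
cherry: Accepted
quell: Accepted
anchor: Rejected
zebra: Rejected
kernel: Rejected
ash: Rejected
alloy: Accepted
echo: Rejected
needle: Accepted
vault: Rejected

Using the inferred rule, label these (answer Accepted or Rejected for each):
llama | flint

Every 'Accepted' example satisfies: has a double letter. None of the 'Rejected' examples do.
llama: 'll' doubled — has this property, so Accepted.
flint: no doubled letter — does not satisfy this, so Rejected.

Accepted, Rejected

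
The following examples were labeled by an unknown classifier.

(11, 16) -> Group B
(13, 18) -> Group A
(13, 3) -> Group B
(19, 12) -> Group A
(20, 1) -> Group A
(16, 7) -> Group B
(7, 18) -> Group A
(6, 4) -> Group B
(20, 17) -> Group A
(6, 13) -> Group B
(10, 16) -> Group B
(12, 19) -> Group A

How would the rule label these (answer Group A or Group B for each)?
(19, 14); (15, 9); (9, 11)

Group A, Group B, Group B

The pattern is that an item is 'Group A' exactly when: max ≥ 17.
(19, 14): max 19 — matches, so Group A.
(15, 9): max 15 — doesn't qualify, so Group B.
(9, 11): max 11 — doesn't qualify, so Group B.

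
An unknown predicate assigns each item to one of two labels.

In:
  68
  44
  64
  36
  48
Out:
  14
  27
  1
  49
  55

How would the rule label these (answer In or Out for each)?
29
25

Out, Out

One predicate separates the groups cleanly: multiple of 4.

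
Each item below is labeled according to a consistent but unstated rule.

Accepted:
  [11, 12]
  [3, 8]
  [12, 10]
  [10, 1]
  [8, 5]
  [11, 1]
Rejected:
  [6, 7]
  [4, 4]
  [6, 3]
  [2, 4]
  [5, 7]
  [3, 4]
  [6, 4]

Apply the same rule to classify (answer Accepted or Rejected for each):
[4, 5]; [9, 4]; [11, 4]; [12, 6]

Rejected, Accepted, Accepted, Accepted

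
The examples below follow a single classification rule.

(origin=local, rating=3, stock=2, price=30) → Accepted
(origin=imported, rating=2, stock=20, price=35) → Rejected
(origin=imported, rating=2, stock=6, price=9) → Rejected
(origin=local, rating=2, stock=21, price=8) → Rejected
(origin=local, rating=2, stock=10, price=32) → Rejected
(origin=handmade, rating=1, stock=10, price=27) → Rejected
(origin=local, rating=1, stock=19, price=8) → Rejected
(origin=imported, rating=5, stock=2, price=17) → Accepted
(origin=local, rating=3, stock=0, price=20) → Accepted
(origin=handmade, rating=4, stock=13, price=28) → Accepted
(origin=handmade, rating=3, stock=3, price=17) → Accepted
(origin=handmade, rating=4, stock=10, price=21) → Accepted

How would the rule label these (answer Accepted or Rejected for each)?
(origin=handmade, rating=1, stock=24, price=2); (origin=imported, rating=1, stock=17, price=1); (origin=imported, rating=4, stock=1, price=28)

Rejected, Rejected, Accepted

The pattern is that an item is 'Accepted' exactly when: rating ≥ 3.
(origin=handmade, rating=1, stock=24, price=2) → rating = 1 → Rejected. (origin=imported, rating=1, stock=17, price=1) → rating = 1 → Rejected. (origin=imported, rating=4, stock=1, price=28) → rating = 4 → Accepted.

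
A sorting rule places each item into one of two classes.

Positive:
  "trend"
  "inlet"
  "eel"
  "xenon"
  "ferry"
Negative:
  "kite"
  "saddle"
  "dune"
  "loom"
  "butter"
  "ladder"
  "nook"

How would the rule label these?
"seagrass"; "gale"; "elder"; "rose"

'Positive' ⟺ odd length.

Negative, Negative, Positive, Negative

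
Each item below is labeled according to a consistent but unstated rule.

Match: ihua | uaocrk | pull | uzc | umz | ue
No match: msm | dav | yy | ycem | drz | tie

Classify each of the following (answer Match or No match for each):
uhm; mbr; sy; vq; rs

The simplest hypothesis consistent with all the labels is: contains 'u'.
uhm — has 'u', hence Match. mbr — no 'u', hence No match. sy — no 'u', hence No match. vq — no 'u', hence No match. rs — no 'u', hence No match.

Match, No match, No match, No match, No match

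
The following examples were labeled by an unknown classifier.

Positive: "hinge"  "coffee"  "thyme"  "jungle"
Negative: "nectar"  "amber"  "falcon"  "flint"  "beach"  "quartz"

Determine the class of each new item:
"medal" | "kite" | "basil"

Negative, Positive, Negative

'Positive' ⟺ ends with 'e'.
"medal": ends with 'l' — does not fit, so Negative. "kite": ends with 'e' — meets the rule, so Positive. "basil": ends with 'l' — does not fit, so Negative.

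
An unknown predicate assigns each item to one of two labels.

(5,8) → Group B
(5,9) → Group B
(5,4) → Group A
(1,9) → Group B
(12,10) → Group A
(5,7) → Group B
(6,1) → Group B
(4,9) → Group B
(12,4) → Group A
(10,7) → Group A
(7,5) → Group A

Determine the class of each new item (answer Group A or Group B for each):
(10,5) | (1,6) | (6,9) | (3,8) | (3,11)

Group A, Group B, Group B, Group B, Group B

The common property of the 'Group A' items is: first > second AND sum ≥ 9. No 'Group B' item has it.
Group A: (10,5), since 10 > 5, 10+5 = 15.
Group B: (1,6), since 1 < 6, 1+6 = 7.
Group B: (6,9), since 6 < 9, 6+9 = 15.
Group B: (3,8), since 3 < 8, 3+8 = 11.
Group B: (3,11), since 3 < 11, 3+11 = 14.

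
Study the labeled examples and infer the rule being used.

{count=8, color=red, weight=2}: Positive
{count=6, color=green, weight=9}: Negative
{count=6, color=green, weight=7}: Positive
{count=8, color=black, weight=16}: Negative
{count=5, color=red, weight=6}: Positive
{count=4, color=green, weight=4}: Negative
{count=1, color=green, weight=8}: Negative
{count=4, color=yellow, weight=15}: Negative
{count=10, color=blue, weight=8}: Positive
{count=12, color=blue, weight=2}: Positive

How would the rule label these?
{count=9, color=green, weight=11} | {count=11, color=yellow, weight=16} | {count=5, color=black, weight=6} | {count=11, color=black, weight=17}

Negative, Negative, Positive, Negative

One predicate separates the groups cleanly: weight ≤ 8 AND count ≥ 5.
{count=9, color=green, weight=11}: weight = 11, count = 9 — lacks this property, so Negative. {count=11, color=yellow, weight=16}: weight = 16, count = 11 — lacks this property, so Negative. {count=5, color=black, weight=6}: weight = 6, count = 5 — passes, so Positive. {count=11, color=black, weight=17}: weight = 17, count = 11 — lacks this property, so Negative.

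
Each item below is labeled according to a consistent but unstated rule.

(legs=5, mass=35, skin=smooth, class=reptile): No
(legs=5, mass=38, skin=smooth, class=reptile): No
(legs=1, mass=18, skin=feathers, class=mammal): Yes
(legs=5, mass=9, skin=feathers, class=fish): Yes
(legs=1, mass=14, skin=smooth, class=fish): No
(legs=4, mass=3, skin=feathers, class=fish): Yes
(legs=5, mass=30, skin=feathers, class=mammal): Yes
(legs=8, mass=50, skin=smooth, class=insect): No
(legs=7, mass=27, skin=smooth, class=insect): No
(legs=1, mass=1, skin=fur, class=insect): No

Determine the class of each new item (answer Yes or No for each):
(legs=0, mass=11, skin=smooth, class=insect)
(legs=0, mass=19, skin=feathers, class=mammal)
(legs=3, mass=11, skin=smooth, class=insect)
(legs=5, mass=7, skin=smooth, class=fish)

No, Yes, No, No

Rule: skin is feathers. This holds for each 'Yes' example and fails for each 'No' one.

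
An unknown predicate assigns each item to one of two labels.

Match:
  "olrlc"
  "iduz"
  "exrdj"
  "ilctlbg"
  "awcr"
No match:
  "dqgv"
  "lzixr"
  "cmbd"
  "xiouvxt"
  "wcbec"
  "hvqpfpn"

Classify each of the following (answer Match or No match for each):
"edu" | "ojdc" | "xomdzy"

Match, Match, No match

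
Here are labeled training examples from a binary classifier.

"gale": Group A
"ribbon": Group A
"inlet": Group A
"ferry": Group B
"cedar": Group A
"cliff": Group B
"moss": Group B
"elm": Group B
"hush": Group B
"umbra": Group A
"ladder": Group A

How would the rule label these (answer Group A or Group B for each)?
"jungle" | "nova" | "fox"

The simplest hypothesis consistent with all the labels is: has ≥ 2 vowels.
Group A: "jungle", since 2 vowels.
Group A: "nova", since 2 vowels.
Group B: "fox", since 1 vowel.

Group A, Group A, Group B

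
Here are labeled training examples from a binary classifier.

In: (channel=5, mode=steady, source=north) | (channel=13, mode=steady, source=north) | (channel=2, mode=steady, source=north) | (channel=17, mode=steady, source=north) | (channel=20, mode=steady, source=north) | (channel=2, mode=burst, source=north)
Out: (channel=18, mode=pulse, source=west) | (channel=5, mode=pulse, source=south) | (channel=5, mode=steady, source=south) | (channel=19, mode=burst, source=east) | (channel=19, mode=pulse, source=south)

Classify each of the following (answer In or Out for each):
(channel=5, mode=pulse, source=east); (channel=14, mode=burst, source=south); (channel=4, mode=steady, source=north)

Out, Out, In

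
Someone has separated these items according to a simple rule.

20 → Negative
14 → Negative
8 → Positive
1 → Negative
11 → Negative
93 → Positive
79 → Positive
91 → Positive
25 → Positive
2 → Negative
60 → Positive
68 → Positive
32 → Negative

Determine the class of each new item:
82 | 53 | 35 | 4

One predicate separates the groups cleanly: digit sum ≥ 6.
82 → digit sum 8+2 = 10 → Positive.
53 → digit sum 5+3 = 8 → Positive.
35 → digit sum 3+5 = 8 → Positive.
4 → digit sum 4 → Negative.

Positive, Positive, Positive, Negative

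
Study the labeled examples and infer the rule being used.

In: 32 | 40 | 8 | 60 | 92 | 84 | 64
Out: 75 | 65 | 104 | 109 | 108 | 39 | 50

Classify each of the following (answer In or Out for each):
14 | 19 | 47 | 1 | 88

Out, Out, Out, Out, In

The simplest hypothesis consistent with all the labels is: multiple of 4 AND at most 92.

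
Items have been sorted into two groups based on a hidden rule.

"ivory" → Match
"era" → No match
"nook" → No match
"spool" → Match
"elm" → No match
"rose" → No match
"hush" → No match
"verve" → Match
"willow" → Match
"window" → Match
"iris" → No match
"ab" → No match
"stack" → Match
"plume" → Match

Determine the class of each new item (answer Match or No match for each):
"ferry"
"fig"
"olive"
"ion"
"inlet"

All 'Match' examples share one property — length ≥ 5 — and every 'No match' example lacks it.
Match: "ferry", since length 5. No match: "fig", since length 3. Match: "olive", since length 5. No match: "ion", since length 3. Match: "inlet", since length 5.

Match, No match, Match, No match, Match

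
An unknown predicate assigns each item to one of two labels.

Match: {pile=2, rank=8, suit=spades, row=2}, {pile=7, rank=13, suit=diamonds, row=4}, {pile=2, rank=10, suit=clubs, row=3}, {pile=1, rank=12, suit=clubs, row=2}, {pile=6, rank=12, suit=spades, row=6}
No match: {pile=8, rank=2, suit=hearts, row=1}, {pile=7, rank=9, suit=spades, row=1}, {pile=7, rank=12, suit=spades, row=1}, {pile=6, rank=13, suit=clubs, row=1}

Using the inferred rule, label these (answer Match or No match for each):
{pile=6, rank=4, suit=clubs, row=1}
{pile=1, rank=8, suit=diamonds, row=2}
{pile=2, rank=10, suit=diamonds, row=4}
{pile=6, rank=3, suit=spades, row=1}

No match, Match, Match, No match

All 'Match' examples share one property — row ≥ 2 — and every 'No match' example lacks it.
{pile=6, rank=4, suit=clubs, row=1} — row = 1, hence No match. {pile=1, rank=8, suit=diamonds, row=2} — row = 2, hence Match. {pile=2, rank=10, suit=diamonds, row=4} — row = 4, hence Match. {pile=6, rank=3, suit=spades, row=1} — row = 1, hence No match.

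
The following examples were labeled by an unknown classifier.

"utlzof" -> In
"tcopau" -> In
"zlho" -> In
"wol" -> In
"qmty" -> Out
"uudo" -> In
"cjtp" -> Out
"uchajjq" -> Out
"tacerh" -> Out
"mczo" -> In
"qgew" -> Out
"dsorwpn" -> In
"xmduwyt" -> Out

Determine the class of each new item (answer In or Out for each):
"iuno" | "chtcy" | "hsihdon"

In, Out, In

The classifier is using: contains 'o'.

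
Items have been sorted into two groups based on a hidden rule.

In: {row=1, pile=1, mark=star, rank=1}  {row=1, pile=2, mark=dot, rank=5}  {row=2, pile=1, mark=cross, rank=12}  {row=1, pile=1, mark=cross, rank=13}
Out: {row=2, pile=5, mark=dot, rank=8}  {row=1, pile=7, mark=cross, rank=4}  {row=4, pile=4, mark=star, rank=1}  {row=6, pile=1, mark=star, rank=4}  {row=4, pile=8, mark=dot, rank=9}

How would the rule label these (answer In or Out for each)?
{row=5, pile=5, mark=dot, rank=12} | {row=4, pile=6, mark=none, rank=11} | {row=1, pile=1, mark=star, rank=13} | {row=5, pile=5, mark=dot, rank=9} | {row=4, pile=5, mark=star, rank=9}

Out, Out, In, Out, Out

One predicate separates the groups cleanly: pile ≤ 2 AND row ≤ 2.
{row=5, pile=5, mark=dot, rank=12} — pile = 5, row = 5, hence Out.
{row=4, pile=6, mark=none, rank=11} — pile = 6, row = 4, hence Out.
{row=1, pile=1, mark=star, rank=13} — pile = 1, row = 1, hence In.
{row=5, pile=5, mark=dot, rank=9} — pile = 5, row = 5, hence Out.
{row=4, pile=5, mark=star, rank=9} — pile = 5, row = 4, hence Out.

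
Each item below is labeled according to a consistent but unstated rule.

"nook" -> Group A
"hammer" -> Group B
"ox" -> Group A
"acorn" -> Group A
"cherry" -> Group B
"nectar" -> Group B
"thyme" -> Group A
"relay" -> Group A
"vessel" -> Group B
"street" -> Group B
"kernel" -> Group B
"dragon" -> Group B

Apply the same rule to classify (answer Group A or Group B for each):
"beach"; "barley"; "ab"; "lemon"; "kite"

Group A, Group B, Group A, Group A, Group A

The rule appears to be: length ≤ 5.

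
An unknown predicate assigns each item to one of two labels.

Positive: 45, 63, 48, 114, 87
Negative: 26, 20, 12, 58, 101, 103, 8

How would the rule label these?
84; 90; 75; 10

Positive, Positive, Positive, Negative

One predicate separates the groups cleanly: multiple of 3 AND at least 20.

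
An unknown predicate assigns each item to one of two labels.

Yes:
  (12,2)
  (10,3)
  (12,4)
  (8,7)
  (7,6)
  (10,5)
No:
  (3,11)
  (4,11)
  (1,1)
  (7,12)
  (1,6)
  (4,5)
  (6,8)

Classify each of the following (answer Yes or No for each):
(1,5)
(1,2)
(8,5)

No, No, Yes

Every 'Yes' example satisfies: first > second. None of the 'No' examples do.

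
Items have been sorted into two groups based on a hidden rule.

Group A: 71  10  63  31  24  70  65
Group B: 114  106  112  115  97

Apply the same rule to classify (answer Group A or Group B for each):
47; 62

Group A, Group A

Rule: at most 71. This holds for each 'Group A' example and fails for each 'Group B' one.
47: 47 ≤ 71 — checks out, so Group A. 62: 62 ≤ 71 — checks out, so Group A.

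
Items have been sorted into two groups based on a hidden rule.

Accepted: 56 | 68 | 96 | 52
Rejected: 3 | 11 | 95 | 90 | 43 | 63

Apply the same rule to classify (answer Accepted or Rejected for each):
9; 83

Rejected, Rejected

The classifier is using: multiple of 4.
9 — 9 = 4·2 + 1, hence Rejected. 83 — 83 = 4·20 + 3, hence Rejected.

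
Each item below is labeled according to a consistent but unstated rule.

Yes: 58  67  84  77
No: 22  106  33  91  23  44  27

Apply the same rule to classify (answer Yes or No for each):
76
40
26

Yes, No, No

The rule appears to be: digit sum ≥ 11.
76: digit sum 7+6 = 13 — passes, so Yes.
40: digit sum 4+0 = 4 — does not pass, so No.
26: digit sum 2+6 = 8 — does not pass, so No.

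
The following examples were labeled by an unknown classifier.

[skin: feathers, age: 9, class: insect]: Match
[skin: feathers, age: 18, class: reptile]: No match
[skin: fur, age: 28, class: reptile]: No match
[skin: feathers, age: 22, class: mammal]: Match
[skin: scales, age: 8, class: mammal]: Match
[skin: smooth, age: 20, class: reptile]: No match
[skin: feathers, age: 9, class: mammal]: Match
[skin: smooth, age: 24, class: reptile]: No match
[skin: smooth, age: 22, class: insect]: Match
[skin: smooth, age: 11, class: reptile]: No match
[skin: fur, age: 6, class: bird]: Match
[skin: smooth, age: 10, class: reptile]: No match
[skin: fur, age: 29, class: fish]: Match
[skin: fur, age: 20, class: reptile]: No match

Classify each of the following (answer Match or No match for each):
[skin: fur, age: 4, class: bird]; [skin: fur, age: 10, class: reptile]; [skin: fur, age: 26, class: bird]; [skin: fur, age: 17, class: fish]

Match, No match, Match, Match

Rule: class is not reptile. This holds for each 'Match' example and fails for each 'No match' one.
[skin: fur, age: 4, class: bird] → class is bird → Match. [skin: fur, age: 10, class: reptile] → class is reptile → No match. [skin: fur, age: 26, class: bird] → class is bird → Match. [skin: fur, age: 17, class: fish] → class is fish → Match.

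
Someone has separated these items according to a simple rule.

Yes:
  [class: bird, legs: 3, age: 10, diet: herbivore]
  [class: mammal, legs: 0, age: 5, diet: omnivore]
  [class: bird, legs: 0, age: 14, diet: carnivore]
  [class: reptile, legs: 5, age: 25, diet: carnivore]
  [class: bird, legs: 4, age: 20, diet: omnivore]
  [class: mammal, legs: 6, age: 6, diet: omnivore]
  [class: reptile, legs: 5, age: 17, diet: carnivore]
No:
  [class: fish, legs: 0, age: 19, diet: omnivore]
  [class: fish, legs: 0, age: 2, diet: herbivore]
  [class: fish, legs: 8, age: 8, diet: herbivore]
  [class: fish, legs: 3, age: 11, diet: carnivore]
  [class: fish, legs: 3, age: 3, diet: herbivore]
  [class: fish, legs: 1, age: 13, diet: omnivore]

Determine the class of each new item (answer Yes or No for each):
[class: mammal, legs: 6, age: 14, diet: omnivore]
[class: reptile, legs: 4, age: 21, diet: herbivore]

Yes, Yes

'Yes' ⟺ class is not fish.
[class: mammal, legs: 6, age: 14, diet: omnivore]: class is mammal, passes → Yes. [class: reptile, legs: 4, age: 21, diet: herbivore]: class is reptile, passes → Yes.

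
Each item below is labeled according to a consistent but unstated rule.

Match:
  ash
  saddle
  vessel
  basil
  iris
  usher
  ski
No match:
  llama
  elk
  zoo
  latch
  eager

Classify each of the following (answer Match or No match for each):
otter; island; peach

No match, Match, No match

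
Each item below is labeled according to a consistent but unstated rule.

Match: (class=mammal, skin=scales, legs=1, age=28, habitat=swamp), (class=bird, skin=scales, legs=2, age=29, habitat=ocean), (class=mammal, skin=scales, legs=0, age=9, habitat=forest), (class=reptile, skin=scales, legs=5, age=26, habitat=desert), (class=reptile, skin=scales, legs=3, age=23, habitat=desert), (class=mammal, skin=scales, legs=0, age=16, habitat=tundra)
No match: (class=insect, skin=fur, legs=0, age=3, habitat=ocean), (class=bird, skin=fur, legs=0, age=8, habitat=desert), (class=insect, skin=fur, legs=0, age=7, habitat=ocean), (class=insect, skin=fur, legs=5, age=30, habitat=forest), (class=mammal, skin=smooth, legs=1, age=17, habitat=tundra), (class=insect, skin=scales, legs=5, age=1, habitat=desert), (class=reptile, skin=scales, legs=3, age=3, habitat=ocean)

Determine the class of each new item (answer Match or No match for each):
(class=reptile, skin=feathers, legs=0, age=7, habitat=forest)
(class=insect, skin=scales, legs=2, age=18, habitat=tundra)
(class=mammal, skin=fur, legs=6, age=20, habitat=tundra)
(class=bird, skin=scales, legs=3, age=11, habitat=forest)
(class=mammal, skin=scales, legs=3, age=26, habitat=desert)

No match, Match, No match, Match, Match

One predicate separates the groups cleanly: skin is scales AND age ≥ 7.
(class=reptile, skin=feathers, legs=0, age=7, habitat=forest): skin is feathers, age = 7 — does not pass, so No match. (class=insect, skin=scales, legs=2, age=18, habitat=tundra): skin is scales, age = 18 — meets the rule, so Match. (class=mammal, skin=fur, legs=6, age=20, habitat=tundra): skin is fur, age = 20 — does not pass, so No match. (class=bird, skin=scales, legs=3, age=11, habitat=forest): skin is scales, age = 11 — meets the rule, so Match. (class=mammal, skin=scales, legs=3, age=26, habitat=desert): skin is scales, age = 26 — meets the rule, so Match.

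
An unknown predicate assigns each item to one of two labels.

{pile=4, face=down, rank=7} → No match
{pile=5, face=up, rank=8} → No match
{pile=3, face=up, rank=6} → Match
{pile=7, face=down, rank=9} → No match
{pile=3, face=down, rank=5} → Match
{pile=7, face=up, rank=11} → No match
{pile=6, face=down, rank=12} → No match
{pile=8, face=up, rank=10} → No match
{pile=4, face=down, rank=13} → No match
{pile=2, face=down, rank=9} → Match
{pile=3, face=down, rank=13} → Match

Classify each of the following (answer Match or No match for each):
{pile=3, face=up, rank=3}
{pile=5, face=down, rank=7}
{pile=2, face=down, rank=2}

All 'Match' examples share one property — pile ≤ 3 — and every 'No match' example lacks it.
{pile=3, face=up, rank=3}: pile = 3, satisfies this → Match. {pile=5, face=down, rank=7}: pile = 5, doesn't qualify → No match. {pile=2, face=down, rank=2}: pile = 2, satisfies this → Match.

Match, No match, Match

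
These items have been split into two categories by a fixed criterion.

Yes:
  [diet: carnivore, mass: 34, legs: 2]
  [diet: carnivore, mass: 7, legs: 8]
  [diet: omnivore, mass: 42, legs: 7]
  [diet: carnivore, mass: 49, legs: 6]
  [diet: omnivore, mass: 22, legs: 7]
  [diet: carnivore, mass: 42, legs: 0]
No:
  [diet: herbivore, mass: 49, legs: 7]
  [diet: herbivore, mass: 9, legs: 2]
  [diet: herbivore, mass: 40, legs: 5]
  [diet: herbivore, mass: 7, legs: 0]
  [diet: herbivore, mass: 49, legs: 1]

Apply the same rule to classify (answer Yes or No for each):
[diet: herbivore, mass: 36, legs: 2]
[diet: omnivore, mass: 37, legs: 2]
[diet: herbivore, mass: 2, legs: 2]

The common property of the 'Yes' items is: diet is not herbivore. No 'No' item has it.
[diet: herbivore, mass: 36, legs: 2]: No (diet is herbivore). [diet: omnivore, mass: 37, legs: 2]: Yes (diet is omnivore). [diet: herbivore, mass: 2, legs: 2]: No (diet is herbivore).

No, Yes, No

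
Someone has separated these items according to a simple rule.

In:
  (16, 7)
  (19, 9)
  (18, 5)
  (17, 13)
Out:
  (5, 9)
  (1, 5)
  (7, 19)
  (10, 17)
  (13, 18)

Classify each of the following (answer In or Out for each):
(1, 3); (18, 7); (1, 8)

Out, In, Out

'In' ⟺ first > second.
(1, 3): 1 < 3, fails the rule → Out. (18, 7): 18 > 7, has this property → In. (1, 8): 1 < 8, fails the rule → Out.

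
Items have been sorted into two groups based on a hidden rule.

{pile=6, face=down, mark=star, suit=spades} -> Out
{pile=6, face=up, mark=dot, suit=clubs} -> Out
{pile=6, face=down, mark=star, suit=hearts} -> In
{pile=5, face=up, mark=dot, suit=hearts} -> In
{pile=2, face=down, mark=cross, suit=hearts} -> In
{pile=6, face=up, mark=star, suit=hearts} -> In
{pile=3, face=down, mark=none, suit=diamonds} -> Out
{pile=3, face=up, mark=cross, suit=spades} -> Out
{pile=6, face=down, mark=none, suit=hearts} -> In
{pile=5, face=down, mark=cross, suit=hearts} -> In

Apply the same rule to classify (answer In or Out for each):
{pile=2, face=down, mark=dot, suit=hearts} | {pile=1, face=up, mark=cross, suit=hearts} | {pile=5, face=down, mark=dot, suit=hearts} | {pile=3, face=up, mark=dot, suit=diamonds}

Checking candidate rules against both groups, what survives is: suit is hearts.
{pile=2, face=down, mark=dot, suit=hearts} → suit is hearts → In.
{pile=1, face=up, mark=cross, suit=hearts} → suit is hearts → In.
{pile=5, face=down, mark=dot, suit=hearts} → suit is hearts → In.
{pile=3, face=up, mark=dot, suit=diamonds} → suit is diamonds → Out.

In, In, In, Out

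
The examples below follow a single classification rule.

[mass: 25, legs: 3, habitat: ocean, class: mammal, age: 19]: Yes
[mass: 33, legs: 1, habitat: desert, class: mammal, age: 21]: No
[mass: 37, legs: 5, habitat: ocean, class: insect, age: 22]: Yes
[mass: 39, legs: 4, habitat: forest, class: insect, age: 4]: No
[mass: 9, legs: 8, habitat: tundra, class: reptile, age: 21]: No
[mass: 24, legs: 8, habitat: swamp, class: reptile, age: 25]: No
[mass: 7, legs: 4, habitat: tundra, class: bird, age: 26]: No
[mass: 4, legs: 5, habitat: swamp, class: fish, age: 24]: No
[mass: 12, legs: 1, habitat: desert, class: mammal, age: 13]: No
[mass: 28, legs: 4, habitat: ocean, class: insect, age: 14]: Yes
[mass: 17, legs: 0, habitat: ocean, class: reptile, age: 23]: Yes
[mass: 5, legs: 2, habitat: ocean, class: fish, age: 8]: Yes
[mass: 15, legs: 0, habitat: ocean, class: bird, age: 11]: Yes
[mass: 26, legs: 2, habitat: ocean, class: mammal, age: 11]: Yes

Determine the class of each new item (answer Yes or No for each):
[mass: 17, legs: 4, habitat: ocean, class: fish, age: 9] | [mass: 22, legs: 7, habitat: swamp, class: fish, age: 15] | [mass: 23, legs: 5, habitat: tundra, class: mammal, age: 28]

Yes, No, No

The distinguishing property — habitat is ocean — holds for all the 'Yes' cases and none of the 'No' cases.
[mass: 17, legs: 4, habitat: ocean, class: fish, age: 9]: Yes (habitat is ocean). [mass: 22, legs: 7, habitat: swamp, class: fish, age: 15]: No (habitat is swamp). [mass: 23, legs: 5, habitat: tundra, class: mammal, age: 28]: No (habitat is tundra).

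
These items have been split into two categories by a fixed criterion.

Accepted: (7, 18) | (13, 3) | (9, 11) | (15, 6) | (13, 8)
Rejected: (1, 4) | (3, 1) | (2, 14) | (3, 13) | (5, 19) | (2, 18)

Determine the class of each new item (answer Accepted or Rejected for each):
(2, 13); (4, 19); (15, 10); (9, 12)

Rejected, Rejected, Accepted, Accepted

'Accepted' ⟺ first ≥ 6.
(2, 13): Rejected (first 2). (4, 19): Rejected (first 4). (15, 10): Accepted (first 15). (9, 12): Accepted (first 9).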